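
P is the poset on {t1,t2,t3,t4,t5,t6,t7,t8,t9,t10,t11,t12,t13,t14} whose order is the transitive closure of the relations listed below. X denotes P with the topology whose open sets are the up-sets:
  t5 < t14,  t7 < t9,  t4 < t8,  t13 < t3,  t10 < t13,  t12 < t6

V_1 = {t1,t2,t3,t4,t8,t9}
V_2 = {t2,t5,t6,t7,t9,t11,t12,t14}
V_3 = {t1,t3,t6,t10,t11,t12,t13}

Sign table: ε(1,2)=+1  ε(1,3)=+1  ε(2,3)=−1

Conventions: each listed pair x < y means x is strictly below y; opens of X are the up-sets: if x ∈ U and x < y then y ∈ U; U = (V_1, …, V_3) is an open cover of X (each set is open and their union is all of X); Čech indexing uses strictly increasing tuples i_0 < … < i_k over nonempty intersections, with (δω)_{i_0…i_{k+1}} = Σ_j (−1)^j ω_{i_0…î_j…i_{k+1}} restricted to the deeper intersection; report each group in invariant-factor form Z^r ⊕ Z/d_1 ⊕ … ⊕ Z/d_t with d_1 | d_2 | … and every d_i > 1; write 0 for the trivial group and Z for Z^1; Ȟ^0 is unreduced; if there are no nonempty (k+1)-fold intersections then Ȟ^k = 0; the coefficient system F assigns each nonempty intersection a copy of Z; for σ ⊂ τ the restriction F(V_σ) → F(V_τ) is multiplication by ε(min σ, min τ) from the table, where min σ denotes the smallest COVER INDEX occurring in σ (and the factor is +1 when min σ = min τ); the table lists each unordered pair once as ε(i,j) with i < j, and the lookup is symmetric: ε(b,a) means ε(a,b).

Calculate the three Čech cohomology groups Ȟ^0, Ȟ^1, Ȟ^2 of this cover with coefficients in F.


Ȟ^0(U;F) ≅ 0; Ȟ^1(U;F) ≅ Z/2; Ȟ^2(U;F) ≅ 0

cover nerve:
  V12={t2,t9} V13={t1,t3} V23={t6,t11,t12}
C dims 3,3; δ0: rk 3, SNF 1^2·2
Ȟ^0: (3−3)−0=0 ⇒ 0
Ȟ^1: (3−0)−3=0 plus torsion [2] ⇒ Z/2
Ȟ^2: (0−0)−0=0 ⇒ 0


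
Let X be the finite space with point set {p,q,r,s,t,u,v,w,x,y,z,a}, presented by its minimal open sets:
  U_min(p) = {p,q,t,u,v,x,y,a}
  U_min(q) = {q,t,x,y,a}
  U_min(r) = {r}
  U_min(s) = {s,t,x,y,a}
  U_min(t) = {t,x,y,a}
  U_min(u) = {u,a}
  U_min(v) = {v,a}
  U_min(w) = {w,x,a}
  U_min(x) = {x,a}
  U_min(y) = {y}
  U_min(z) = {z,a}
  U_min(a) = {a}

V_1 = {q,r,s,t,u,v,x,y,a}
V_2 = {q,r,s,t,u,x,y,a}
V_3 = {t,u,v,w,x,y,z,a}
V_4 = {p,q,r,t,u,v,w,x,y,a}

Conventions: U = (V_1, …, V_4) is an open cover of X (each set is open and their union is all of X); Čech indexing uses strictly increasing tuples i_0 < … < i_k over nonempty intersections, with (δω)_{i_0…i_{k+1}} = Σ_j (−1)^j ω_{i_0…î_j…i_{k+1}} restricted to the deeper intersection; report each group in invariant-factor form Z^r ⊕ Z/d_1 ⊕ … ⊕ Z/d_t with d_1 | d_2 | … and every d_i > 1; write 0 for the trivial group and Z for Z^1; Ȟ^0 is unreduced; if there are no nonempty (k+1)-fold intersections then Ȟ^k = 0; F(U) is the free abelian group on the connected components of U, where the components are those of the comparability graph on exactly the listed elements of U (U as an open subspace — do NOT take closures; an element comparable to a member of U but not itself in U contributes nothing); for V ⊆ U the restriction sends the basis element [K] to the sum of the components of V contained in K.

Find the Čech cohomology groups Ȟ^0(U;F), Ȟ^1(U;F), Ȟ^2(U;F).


Ȟ^0 ≅ Z^2,  Ȟ^1 ≅ 0,  Ȟ^2 ≅ 0

nonempty overlaps:
  V12={q,r,s,t,u,x,y,a} V13={t,u,v,x,y,a} V14={q,r,t,u,v,x,y,a} V23={t,u,x,y,a} V24={q,r,t,u,x,y,a} V34={t,u,v,w,x,y,a}
  V123={t,u,x,y,a} V124={q,r,t,u,x,y,a} V134={t,u,v,x,y,a} V234={t,u,x,y,a}
  V1234={t,u,x,y,a}
components per intersection:
  V1: {q,s,t,u,v,x,y,a} {r}
  V2: {q,s,t,u,x,y,a} {r}
  V3: {t,u,v,w,x,y,z,a}
  V4: {p,q,t,u,v,w,x,y,a} {r}
  V12: {q,s,t,u,x,y,a} {r}
  V13: {t,u,v,x,y,a}
  V14: {q,t,u,v,x,y,a} {r}
  V23: {t,u,x,y,a}
  V24: {q,t,u,x,y,a} {r}
  V34: {t,u,v,w,x,y,a}
  V123: {t,u,x,y,a}
  V124: {q,t,u,x,y,a} {r}
  V134: {t,u,v,x,y,a}
  V234: {t,u,x,y,a}
  V1234: {t,u,x,y,a}
C dims 7,9,5,1; δ0: rk 5, SNF 1^5; δ1: rk 4, SNF 1^4; δ2: rk 1, SNF 1^1
degree 0: 7−5−0 = 2 → Ȟ^0 ≅ Z^2
degree 1: 9−4−5 = 0 → Ȟ^1 ≅ 0
degree 2: 5−1−4 = 0 → Ȟ^2 ≅ 0


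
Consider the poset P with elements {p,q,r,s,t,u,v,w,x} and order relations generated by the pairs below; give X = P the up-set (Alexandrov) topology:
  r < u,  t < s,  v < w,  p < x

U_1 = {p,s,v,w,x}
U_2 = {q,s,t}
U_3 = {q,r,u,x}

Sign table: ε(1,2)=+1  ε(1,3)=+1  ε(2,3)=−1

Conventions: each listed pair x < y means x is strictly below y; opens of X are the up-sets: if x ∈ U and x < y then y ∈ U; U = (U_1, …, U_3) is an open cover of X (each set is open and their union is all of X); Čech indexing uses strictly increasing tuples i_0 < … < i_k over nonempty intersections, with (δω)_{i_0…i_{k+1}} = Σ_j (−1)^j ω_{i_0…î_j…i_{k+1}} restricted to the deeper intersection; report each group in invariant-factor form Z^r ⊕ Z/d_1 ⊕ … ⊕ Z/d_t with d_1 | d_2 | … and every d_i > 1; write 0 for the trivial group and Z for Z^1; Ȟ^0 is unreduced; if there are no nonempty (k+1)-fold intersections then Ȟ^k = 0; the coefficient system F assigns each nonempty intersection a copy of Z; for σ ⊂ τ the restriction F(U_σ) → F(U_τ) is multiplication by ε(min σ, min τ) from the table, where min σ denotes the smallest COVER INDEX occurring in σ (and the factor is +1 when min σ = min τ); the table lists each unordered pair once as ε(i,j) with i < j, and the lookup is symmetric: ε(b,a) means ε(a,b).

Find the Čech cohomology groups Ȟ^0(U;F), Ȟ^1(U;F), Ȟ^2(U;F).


nerve simplices:
  U12={s} U13={x} U23={q}
C dims 3,3; δ0: rk 3, SNF 1^2·2
degree 0: 3−3−0 = 0 → Ȟ^0 ≅ 0
degree 1: 3−0−3 = 0 plus torsion [2] → Ȟ^1 ≅ Z/2
degree 2: 0−0−0 = 0 → Ȟ^2 ≅ 0

Ȟ^0 ≅ 0,  Ȟ^1 ≅ Z/2,  Ȟ^2 ≅ 0


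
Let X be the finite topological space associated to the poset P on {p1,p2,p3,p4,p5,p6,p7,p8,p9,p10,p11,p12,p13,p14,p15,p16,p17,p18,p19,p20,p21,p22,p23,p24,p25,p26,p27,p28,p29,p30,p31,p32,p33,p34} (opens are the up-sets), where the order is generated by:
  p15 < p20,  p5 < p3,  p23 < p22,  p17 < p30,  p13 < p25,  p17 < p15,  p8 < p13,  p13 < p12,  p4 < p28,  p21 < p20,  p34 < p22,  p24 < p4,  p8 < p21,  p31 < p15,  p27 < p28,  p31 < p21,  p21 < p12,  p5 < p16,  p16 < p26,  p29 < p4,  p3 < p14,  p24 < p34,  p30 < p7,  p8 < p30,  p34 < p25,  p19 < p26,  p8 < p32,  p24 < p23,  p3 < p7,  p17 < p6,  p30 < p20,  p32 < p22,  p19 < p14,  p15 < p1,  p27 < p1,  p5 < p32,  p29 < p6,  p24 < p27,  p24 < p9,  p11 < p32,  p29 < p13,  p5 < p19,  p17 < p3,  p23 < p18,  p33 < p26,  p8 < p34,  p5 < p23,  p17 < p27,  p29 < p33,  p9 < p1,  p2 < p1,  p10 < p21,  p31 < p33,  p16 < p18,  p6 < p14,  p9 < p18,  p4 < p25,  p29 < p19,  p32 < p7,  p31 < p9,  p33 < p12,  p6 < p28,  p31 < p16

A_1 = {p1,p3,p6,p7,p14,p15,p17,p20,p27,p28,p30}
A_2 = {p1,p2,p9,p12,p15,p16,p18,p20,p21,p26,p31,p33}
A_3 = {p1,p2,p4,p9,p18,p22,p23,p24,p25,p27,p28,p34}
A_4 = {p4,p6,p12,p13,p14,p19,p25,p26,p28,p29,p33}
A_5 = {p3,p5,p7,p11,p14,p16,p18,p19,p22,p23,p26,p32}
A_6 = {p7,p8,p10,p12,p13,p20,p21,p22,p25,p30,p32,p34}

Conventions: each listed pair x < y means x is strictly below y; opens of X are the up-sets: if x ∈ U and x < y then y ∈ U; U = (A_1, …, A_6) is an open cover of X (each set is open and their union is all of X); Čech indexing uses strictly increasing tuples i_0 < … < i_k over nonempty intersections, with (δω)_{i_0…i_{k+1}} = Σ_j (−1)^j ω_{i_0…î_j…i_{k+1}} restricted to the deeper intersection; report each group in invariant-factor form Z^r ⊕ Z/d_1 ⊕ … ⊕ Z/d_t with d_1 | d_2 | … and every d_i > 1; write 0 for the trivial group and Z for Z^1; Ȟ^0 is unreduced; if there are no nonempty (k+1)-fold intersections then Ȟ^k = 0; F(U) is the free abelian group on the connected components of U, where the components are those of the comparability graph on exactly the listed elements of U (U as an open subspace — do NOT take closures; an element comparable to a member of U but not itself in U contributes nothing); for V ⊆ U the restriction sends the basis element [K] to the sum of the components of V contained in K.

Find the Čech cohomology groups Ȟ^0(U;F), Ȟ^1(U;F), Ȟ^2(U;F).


nerve of the cover:
  A12={p1,p15,p20} A13={p1,p27,p28} A14={p6,p14,p28} A15={p3,p7,p14} A16={p7,p20,p30} A23={p1,p2,p9,p18} A24={p12,p26,p33} A25={p16,p18,p26} A26={p12,p20,p21} A34={p4,p25,p28} A35={p18,p22,p23} A36={p22,p25,p34} A45={p14,p19,p26} A46={p12,p13,p25} A56={p7,p22,p32}
  A123={p1} A126={p20} A134={p28} A145={p14} A156={p7} A235={p18} A245={p26} A246={p12} A346={p25} A356={p22}
components per intersection:
  A1: {p1,p3,p6,p7,p14,p15,p17,p20,p27,p28,p30}
  A2: {p1,p2,p9,p12,p15,p16,p18,p20,p21,p26,p31,p33}
  A3: {p1,p2,p4,p9,p18,p22,p23,p24,p25,p27,p28,p34}
  A4: {p4,p6,p12,p13,p14,p19,p25,p26,p28,p29,p33}
  A5: {p3,p5,p7,p11,p14,p16,p18,p19,p22,p23,p26,p32}
  A6: {p7,p8,p10,p12,p13,p20,p21,p22,p25,p30,p32,p34}
  A12: {p1,p15,p20}
  A13: {p1,p27,p28}
  A14: {p6,p14,p28}
  A15: {p3,p7,p14}
  A16: {p7,p20,p30}
  A23: {p1,p2,p9,p18}
  A24: {p12,p26,p33}
  A25: {p16,p18,p26}
  A26: {p12,p20,p21}
  A34: {p4,p25,p28}
  A35: {p18,p22,p23}
  A36: {p22,p25,p34}
  A45: {p14,p19,p26}
  A46: {p12,p13,p25}
  A56: {p7,p22,p32}
  A123: {p1}
  A126: {p20}
  A134: {p28}
  A145: {p14}
  A156: {p7}
  A235: {p18}
  A245: {p26}
  A246: {p12}
  A346: {p25}
  A356: {p22}
C dims 6,15,10; δ0: rk 5, SNF 1^5; δ1: rk 10, SNF 1^9·2
Ȟ^0 = (6 − 5) − 0 = 1, so Ȟ^0 ≅ Z
Ȟ^1 = (15 − 10) − 5 = 0, so Ȟ^1 ≅ 0
Ȟ^2 = (10 − 0) − 10 = 0 plus torsion [2], so Ȟ^2 ≅ Z/2

Ȟ^0 = Z, Ȟ^1 = 0 and Ȟ^2 = Z/2


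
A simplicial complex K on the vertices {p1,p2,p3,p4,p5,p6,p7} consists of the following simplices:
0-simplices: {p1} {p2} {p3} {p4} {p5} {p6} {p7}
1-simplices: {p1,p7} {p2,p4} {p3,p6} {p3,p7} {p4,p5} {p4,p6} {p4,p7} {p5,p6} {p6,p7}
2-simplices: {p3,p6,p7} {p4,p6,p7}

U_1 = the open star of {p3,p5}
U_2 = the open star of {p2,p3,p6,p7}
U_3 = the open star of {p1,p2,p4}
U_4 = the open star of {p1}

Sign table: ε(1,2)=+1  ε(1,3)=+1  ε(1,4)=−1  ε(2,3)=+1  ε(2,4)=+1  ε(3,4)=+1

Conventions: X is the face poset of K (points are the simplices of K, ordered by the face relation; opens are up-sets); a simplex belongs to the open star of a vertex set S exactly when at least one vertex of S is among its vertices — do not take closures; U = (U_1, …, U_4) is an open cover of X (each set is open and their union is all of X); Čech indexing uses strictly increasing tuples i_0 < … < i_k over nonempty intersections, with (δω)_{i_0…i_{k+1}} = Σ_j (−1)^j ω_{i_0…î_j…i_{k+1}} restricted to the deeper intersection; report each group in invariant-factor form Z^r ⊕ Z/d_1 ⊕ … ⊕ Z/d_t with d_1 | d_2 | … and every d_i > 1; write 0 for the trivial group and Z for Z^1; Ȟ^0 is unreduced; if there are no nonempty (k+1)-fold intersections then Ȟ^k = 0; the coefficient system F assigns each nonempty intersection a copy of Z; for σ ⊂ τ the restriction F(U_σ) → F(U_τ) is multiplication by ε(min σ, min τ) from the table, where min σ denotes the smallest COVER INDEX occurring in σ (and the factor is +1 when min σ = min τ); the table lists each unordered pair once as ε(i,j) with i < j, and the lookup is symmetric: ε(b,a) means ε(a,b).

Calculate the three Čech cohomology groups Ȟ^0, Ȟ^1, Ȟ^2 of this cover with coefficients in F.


Ȟ^0 ≅ Z, Ȟ^1 ≅ Z, Ȟ^2 ≅ 0

intersection data:
  U1={{p3},{p5},{p3,p6},{p3,p7},{p4,p5},{p5,p6},{p3,p6,p7}} U2={{p2},{p3},{p6},{p7},{p1,p7},{p2,p4},{p3,p6},{p3,p7},{p4,p6},{p4,p7},{p5,p6},{p6,p7},{p3,p6,p7},{p4,p6,p7}} U3={{p1},{p2},{p4},{p1,p7},{p2,p4},{p4,p5},{p4,p6},{p4,p7},{p4,p6,p7}} U4={{p1},{p1,p7}}
  U12={{p3},{p3,p6},{p3,p7},{p5,p6},{p3,p6,p7}} U13={{p4,p5}} U23={{p2},{p1,p7},{p2,p4},{p4,p6},{p4,p7},{p4,p6,p7}} U24={{p1,p7}} U34={{p1},{p1,p7}}
  U234={{p1,p7}}
C dims 4,5,1; δ0: rk 3, SNF 1^3; δ1: rk 1, SNF 1^1
Ȟ^0 = (4 − 3) − 0 = 1, so Ȟ^0 ≅ Z
Ȟ^1 = (5 − 1) − 3 = 1, so Ȟ^1 ≅ Z
Ȟ^2 = (1 − 0) − 1 = 0, so Ȟ^2 ≅ 0


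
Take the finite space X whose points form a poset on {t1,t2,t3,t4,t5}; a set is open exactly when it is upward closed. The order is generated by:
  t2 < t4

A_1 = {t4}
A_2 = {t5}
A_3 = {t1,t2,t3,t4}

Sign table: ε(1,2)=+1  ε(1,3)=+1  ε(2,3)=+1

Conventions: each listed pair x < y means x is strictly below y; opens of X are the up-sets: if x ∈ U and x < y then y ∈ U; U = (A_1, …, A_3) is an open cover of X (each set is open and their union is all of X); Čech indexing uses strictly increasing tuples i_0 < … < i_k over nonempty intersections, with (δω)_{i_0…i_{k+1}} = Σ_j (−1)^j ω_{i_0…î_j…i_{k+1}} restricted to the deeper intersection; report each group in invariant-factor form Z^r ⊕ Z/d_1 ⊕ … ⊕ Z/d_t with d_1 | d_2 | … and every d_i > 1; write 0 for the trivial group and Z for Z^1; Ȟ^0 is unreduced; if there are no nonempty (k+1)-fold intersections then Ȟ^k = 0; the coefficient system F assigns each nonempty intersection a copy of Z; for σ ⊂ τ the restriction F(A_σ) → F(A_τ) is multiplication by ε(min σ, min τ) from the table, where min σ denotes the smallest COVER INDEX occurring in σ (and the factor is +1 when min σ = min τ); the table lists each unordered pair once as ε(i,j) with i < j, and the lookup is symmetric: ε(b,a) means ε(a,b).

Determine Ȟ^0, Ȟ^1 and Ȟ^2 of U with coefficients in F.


nerve simplices:
  A13={t4}
C dims 3,1; δ0: rk 1, SNF 1^1
degree 0: 3−1−0 = 2 → Ȟ^0 ≅ Z^2
degree 1: 1−0−1 = 0 → Ȟ^1 ≅ 0
degree 2: 0−0−0 = 0 → Ȟ^2 ≅ 0

Ȟ^0(U;F) ≅ Z^2, Ȟ^1(U;F) ≅ 0, Ȟ^2(U;F) ≅ 0


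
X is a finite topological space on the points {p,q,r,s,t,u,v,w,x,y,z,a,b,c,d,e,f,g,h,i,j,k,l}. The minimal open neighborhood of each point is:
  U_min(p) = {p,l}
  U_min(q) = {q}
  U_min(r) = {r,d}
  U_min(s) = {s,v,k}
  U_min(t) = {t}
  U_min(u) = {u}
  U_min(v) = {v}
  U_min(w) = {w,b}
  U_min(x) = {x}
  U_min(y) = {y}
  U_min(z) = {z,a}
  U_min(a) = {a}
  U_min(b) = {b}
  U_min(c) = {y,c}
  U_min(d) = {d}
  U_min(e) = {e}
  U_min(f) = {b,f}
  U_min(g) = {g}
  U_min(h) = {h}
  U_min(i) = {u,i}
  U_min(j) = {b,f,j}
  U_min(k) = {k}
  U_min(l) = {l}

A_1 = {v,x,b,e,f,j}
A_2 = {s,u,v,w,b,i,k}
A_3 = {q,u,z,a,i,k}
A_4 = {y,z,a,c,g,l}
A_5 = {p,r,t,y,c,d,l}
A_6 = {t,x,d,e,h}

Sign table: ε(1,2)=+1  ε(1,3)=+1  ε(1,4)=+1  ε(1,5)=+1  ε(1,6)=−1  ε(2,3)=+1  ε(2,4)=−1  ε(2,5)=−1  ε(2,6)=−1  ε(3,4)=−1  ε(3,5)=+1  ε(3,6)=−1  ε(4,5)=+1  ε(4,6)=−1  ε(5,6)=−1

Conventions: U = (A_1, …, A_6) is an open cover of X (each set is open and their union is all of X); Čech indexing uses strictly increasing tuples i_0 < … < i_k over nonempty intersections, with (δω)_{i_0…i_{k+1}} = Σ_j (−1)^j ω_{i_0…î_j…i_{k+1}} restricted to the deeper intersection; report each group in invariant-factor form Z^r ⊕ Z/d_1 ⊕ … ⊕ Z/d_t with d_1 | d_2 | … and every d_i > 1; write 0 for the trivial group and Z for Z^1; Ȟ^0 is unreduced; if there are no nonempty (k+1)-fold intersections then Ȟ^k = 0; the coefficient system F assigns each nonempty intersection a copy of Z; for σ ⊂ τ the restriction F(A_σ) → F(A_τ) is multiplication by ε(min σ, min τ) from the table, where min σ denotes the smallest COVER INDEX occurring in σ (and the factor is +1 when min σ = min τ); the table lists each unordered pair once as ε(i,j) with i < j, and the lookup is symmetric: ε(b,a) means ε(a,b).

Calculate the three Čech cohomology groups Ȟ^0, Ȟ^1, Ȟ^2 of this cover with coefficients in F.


Ȟ^0 ≅ 0, Ȟ^1 ≅ Z/2 and Ȟ^2 ≅ 0

nonempty overlaps:
  A12={v,b} A16={x,e} A23={u,i,k} A34={z,a} A45={y,c,l} A56={t,d}
C dims 6,6; δ0: rk 6, SNF 1^5·2
degree 0: 6−6−0 = 0 → Ȟ^0 ≅ 0
degree 1: 6−0−6 = 0 plus torsion [2] → Ȟ^1 ≅ Z/2
degree 2: 0−0−0 = 0 → Ȟ^2 ≅ 0


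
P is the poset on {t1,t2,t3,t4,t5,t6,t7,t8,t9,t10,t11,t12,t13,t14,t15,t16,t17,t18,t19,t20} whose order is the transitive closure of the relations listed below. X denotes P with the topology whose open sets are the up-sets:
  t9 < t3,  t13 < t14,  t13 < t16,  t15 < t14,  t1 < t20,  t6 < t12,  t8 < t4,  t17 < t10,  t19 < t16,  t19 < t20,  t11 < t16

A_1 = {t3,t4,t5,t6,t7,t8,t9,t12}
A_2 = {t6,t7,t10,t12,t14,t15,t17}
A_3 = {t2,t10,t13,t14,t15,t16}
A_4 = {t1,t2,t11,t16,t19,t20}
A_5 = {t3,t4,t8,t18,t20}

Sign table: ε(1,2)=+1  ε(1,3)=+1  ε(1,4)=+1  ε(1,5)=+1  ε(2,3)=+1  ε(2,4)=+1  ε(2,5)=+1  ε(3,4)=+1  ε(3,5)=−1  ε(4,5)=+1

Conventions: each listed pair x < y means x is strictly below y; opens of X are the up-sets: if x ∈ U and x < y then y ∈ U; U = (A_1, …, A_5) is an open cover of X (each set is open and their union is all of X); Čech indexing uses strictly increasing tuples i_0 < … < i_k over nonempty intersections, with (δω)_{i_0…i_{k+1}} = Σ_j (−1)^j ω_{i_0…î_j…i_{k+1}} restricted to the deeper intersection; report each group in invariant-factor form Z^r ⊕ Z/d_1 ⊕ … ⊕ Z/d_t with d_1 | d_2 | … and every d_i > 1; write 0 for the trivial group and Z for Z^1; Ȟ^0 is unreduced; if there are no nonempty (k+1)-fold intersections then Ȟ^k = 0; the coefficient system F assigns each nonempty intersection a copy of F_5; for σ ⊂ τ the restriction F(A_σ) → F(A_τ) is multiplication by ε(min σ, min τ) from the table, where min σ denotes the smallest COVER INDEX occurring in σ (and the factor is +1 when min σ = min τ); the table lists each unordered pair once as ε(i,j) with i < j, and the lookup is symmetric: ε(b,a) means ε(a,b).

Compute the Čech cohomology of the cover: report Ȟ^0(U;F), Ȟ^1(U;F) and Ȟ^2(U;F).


cover nerve:
  A12={t6,t7,t12} A15={t3,t4,t8} A23={t10,t14,t15} A34={t2,t16} A45={t20}
C dims 5,5; δ0: rk_F5 4
Ȟ^0: (5−4)−0=1 ⇒ Z/5
Ȟ^1: (5−0)−4=1 ⇒ Z/5
Ȟ^2: (0−0)−0=0 ⇒ 0

Ȟ^0 ≅ Z/5, Ȟ^1 ≅ Z/5, Ȟ^2 ≅ 0


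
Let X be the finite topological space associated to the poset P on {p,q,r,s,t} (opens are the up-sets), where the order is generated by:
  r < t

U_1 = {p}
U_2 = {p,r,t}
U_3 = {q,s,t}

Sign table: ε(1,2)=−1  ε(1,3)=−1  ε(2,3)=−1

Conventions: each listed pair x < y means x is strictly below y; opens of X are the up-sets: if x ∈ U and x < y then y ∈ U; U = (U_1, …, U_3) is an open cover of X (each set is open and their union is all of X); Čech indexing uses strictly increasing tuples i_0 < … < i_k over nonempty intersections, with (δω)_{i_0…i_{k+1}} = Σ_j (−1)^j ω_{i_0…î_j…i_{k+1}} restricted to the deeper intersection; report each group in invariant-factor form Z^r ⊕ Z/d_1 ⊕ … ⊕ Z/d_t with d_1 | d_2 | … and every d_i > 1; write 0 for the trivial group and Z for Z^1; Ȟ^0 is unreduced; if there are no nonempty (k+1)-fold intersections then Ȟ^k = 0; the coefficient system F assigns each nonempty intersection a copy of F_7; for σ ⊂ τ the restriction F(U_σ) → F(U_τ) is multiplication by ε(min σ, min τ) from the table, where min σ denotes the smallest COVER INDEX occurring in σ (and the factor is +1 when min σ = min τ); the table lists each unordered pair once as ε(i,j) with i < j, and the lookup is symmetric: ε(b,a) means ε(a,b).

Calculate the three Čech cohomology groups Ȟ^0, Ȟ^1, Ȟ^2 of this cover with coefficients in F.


Ȟ^0 ≅ Z/7, Ȟ^1 ≅ 0, Ȟ^2 ≅ 0

intersection data:
  U12={p} U23={t}
C dims 3,2; δ0: rk_F7 2
Ȟ^0 = (3 − 2) − 0 = 1, so Ȟ^0 ≅ Z/7
Ȟ^1 = (2 − 0) − 2 = 0, so Ȟ^1 ≅ 0
Ȟ^2 = (0 − 0) − 0 = 0, so Ȟ^2 ≅ 0


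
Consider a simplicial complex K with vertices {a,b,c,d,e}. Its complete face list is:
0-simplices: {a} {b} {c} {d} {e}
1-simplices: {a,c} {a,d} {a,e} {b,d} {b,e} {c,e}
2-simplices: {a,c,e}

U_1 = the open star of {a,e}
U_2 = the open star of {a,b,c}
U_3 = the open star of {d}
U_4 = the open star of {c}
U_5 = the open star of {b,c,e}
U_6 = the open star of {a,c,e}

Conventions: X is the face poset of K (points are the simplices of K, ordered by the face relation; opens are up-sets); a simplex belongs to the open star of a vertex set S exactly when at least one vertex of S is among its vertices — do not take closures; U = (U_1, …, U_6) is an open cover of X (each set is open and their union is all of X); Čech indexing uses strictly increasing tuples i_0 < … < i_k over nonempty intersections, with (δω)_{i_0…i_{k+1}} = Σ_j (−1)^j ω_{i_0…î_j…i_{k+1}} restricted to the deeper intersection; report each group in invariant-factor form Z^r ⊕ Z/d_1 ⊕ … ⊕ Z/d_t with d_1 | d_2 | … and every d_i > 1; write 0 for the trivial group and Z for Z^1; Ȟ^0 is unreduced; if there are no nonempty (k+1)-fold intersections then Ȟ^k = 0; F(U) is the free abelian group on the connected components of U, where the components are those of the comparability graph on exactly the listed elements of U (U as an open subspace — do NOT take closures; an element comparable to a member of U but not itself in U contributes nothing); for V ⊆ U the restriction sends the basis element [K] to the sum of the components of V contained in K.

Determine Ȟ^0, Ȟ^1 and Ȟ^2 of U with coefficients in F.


nerve of the cover:
  U1={{a},{e},{a,c},{a,d},{a,e},{b,e},{c,e},{a,c,e}} U2={{a},{b},{c},{a,c},{a,d},{a,e},{b,d},{b,e},{c,e},{a,c,e}} U3={{d},{a,d},{b,d}} U4={{c},{a,c},{c,e},{a,c,e}} U5={{b},{c},{e},{a,c},{a,e},{b,d},{b,e},{c,e},{a,c,e}} U6={{a},{c},{e},{a,c},{a,d},{a,e},{b,e},{c,e},{a,c,e}}
  U12={{a},{a,c},{a,d},{a,e},{b,e},{c,e},{a,c,e}} U13={{a,d}} U14={{a,c},{c,e},{a,c,e}} U15={{e},{a,c},{a,e},{b,e},{c,e},{a,c,e}} U16={{a},{e},{a,c},{a,d},{a,e},{b,e},{c,e},{a,c,e}} U23={{a,d},{b,d}} U24={{c},{a,c},{c,e},{a,c,e}} U25={{b},{c},{a,c},{a,e},{b,d},{b,e},{c,e},{a,c,e}} U26={{a},{c},{a,c},{a,d},{a,e},{b,e},{c,e},{a,c,e}} U35={{b,d}} U36={{a,d}} U45={{c},{a,c},{c,e},{a,c,e}} U46={{c},{a,c},{c,e},{a,c,e}} U56={{c},{e},{a,c},{a,e},{b,e},{c,e},{a,c,e}}
  U123={{a,d}} U124={{a,c},{c,e},{a,c,e}} U125={{a,c},{a,e},{b,e},{c,e},{a,c,e}} U126={{a},{a,c},{a,d},{a,e},{b,e},{c,e},{a,c,e}} U136={{a,d}} U145={{a,c},{c,e},{a,c,e}} U146={{a,c},{c,e},{a,c,e}} U156={{e},{a,c},{a,e},{b,e},{c,e},{a,c,e}} U235={{b,d}} U236={{a,d}} U245={{c},{a,c},{c,e},{a,c,e}} U246={{c},{a,c},{c,e},{a,c,e}} U256={{c},{a,c},{a,e},{b,e},{c,e},{a,c,e}} U456={{c},{a,c},{c,e},{a,c,e}}
  U1236={{a,d}} U1245={{a,c},{c,e},{a,c,e}} U1246={{a,c},{c,e},{a,c,e}} U1256={{a,c},{a,e},{b,e},{c,e},{a,c,e}} U1456={{a,c},{c,e},{a,c,e}} U2456={{c},{a,c},{c,e},{a,c,e}}
  U12456={{a,c},{c,e},{a,c,e}}
components per intersection:
  U1: {{a},{e},{a,c},{a,d},{a,e},{b,e},{c,e},{a,c,e}}
  U2: {{a},{c},{a,c},{a,d},{a,e},{c,e},{a,c,e}} {{b},{b,d},{b,e}}
  U3: {{d},{a,d},{b,d}}
  U4: {{c},{a,c},{c,e},{a,c,e}}
  U5: {{b},{c},{e},{a,c},{a,e},{b,d},{b,e},{c,e},{a,c,e}}
  U6: {{a},{c},{e},{a,c},{a,d},{a,e},{b,e},{c,e},{a,c,e}}
  U12: {{a},{a,c},{a,d},{a,e},{c,e},{a,c,e}} {{b,e}}
  U13: {{a,d}}
  U14: {{a,c},{c,e},{a,c,e}}
  U15: {{e},{a,c},{a,e},{b,e},{c,e},{a,c,e}}
  U16: {{a},{e},{a,c},{a,d},{a,e},{b,e},{c,e},{a,c,e}}
  U23: {{a,d}} {{b,d}}
  U24: {{c},{a,c},{c,e},{a,c,e}}
  U25: {{b},{b,d},{b,e}} {{c},{a,c},{a,e},{c,e},{a,c,e}}
  U26: {{a},{c},{a,c},{a,d},{a,e},{c,e},{a,c,e}} {{b,e}}
  U35: {{b,d}}
  U36: {{a,d}}
  U45: {{c},{a,c},{c,e},{a,c,e}}
  U46: {{c},{a,c},{c,e},{a,c,e}}
  U56: {{c},{e},{a,c},{a,e},{b,e},{c,e},{a,c,e}}
  U123: {{a,d}}
  U124: {{a,c},{c,e},{a,c,e}}
  U125: {{a,c},{a,e},{c,e},{a,c,e}} {{b,e}}
  U126: {{a},{a,c},{a,d},{a,e},{c,e},{a,c,e}} {{b,e}}
  U136: {{a,d}}
  U145: {{a,c},{c,e},{a,c,e}}
  U146: {{a,c},{c,e},{a,c,e}}
  U156: {{e},{a,c},{a,e},{b,e},{c,e},{a,c,e}}
  U235: {{b,d}}
  U236: {{a,d}}
  U245: {{c},{a,c},{c,e},{a,c,e}}
  U246: {{c},{a,c},{c,e},{a,c,e}}
  U256: {{c},{a,c},{a,e},{c,e},{a,c,e}} {{b,e}}
  U456: {{c},{a,c},{c,e},{a,c,e}}
  U1236: {{a,d}}
  U1245: {{a,c},{c,e},{a,c,e}}
  U1246: {{a,c},{c,e},{a,c,e}}
  U1256: {{a,c},{a,e},{c,e},{a,c,e}} {{b,e}}
  U1456: {{a,c},{c,e},{a,c,e}}
  U2456: {{c},{a,c},{c,e},{a,c,e}}
  U12456: {{a,c},{c,e},{a,c,e}}
C dims 7,18,17,7; δ0: rk 6, SNF 1^6; δ1: rk 11, SNF 1^11; δ2: rk 6, SNF 1^6
Ȟ^0 = (7 − 6) − 0 = 1, so Ȟ^0 ≅ Z
Ȟ^1 = (18 − 11) − 6 = 1, so Ȟ^1 ≅ Z
Ȟ^2 = (17 − 6) − 11 = 0, so Ȟ^2 ≅ 0

Ȟ^0 = Z; Ȟ^1 = Z; Ȟ^2 = 0


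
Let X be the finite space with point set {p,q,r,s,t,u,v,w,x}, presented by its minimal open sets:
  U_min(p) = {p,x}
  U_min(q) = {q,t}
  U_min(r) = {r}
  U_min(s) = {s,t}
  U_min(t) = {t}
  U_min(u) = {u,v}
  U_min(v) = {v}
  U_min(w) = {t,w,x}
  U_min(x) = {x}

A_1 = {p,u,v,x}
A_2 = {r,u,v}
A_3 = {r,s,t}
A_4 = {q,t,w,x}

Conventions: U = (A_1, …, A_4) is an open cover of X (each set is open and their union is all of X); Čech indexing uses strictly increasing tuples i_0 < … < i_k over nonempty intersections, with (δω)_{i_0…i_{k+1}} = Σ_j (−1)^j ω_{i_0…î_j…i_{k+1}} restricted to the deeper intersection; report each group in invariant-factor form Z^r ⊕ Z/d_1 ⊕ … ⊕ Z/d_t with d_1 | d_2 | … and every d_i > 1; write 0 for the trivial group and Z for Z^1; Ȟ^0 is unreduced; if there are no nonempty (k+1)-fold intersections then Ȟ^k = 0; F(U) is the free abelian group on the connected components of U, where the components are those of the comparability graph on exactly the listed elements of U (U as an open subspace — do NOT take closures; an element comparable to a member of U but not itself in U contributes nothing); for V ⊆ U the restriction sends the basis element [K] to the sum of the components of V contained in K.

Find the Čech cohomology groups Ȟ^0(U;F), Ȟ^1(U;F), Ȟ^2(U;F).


nerve of the cover:
  A12={u,v} A14={x} A23={r} A34={t}
components per intersection:
  A1: {p,x} {u,v}
  A2: {r} {u,v}
  A3: {r} {s,t}
  A4: {q,t,w,x}
  A12: {u,v}
  A14: {x}
  A23: {r}
  A34: {t}
C dims 7,4; δ0: rk 4, SNF 1^4
Ȟ^0 = (7 − 4) − 0 = 3, so Ȟ^0 ≅ Z^3
Ȟ^1 = (4 − 0) − 4 = 0, so Ȟ^1 ≅ 0
Ȟ^2 = (0 − 0) − 0 = 0, so Ȟ^2 ≅ 0

Ȟ^0 = Z^3, Ȟ^1 = 0, Ȟ^2 = 0


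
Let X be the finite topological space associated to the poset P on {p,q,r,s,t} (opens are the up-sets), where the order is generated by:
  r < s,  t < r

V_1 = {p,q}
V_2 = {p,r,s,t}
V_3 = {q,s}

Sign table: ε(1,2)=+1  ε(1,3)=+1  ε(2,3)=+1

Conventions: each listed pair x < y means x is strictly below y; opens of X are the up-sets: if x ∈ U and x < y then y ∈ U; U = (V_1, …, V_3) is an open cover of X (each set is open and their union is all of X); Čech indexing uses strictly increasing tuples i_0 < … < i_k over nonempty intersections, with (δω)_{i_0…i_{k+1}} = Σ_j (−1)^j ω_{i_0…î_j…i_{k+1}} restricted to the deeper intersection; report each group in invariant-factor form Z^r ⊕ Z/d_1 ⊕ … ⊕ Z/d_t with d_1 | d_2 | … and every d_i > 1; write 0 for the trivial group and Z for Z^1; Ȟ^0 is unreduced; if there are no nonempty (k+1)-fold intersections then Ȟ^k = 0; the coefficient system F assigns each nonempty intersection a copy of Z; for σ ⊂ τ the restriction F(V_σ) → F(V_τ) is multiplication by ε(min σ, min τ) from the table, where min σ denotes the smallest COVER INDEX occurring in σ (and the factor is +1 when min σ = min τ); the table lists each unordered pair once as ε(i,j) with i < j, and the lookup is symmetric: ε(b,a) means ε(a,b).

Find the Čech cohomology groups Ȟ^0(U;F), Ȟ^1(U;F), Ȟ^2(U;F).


nonempty intersections:
  V12={p} V13={q} V23={s}
C dims 3,3; δ0: rk 2, SNF 1^2
Ȟ^0: (3−2)−0=1 ⇒ Z
Ȟ^1: (3−0)−2=1 ⇒ Z
Ȟ^2: (0−0)−0=0 ⇒ 0

Ȟ^0 = Z, Ȟ^1 = Z, Ȟ^2 = 0


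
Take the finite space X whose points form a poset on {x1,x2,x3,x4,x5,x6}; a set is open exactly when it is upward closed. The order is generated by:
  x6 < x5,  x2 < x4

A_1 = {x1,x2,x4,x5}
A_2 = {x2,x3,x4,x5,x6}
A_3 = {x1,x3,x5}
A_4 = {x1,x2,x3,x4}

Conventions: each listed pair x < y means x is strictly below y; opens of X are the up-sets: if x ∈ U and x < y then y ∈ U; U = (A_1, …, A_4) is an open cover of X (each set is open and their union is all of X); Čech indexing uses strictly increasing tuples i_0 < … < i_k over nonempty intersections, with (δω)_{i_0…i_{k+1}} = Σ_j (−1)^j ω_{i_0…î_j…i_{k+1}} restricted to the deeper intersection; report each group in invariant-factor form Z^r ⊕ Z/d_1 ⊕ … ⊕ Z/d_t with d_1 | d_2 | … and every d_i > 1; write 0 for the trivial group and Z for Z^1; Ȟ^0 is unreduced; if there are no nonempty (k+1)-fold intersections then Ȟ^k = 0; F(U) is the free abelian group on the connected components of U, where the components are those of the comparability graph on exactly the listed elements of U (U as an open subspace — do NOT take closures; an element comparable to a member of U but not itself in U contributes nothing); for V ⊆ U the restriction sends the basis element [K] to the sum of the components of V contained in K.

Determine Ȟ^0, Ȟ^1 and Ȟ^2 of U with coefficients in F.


nerve simplices:
  A12={x2,x4,x5} A13={x1,x5} A14={x1,x2,x4} A23={x3,x5} A24={x2,x3,x4} A34={x1,x3}
  A123={x5} A124={x2,x4} A134={x1} A234={x3}
components per intersection:
  A1: {x1} {x2,x4} {x5}
  A2: {x2,x4} {x3} {x5,x6}
  A3: {x1} {x3} {x5}
  A4: {x1} {x2,x4} {x3}
  A12: {x2,x4} {x5}
  A13: {x1} {x5}
  A14: {x1} {x2,x4}
  A23: {x3} {x5}
  A24: {x2,x4} {x3}
  A34: {x1} {x3}
  A123: {x5}
  A124: {x2,x4}
  A134: {x1}
  A234: {x3}
C dims 12,12,4; δ0: rk 8, SNF 1^8; δ1: rk 4, SNF 1^4
degree 0: 12−8−0 = 4 → Ȟ^0 ≅ Z^4
degree 1: 12−4−8 = 0 → Ȟ^1 ≅ 0
degree 2: 4−0−4 = 0 → Ȟ^2 ≅ 0

Ȟ^0 = Z^4, Ȟ^1 = 0, Ȟ^2 = 0


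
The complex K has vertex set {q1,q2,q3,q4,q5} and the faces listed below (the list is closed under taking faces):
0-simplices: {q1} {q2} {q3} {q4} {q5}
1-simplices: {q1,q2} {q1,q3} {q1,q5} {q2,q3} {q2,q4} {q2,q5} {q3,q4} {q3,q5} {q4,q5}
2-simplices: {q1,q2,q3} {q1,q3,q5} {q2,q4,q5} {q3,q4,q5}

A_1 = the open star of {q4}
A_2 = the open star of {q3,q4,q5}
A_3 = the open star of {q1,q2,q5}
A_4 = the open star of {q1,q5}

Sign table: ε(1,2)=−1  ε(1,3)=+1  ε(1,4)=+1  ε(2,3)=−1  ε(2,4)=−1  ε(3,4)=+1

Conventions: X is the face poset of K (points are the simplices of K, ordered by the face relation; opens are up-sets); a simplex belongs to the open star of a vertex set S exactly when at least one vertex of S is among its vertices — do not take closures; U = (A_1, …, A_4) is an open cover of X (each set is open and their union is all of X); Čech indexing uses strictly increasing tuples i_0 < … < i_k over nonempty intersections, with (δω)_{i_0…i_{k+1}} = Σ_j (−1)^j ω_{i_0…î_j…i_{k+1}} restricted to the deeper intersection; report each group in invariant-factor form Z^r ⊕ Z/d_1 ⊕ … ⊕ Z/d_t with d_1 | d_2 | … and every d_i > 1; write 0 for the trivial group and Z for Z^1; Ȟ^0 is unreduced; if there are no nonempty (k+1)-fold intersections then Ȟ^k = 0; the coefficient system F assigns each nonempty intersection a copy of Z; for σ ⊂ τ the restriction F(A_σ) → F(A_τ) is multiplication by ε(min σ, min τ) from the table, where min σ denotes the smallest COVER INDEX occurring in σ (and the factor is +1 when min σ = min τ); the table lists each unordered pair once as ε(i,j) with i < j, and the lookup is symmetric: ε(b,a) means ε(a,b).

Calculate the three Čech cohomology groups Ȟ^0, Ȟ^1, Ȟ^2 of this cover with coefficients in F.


intersection data:
  A1={{q4},{q2,q4},{q3,q4},{q4,q5},{q2,q4,q5},{q3,q4,q5}} A2={{q3},{q4},{q5},{q1,q3},{q1,q5},{q2,q3},{q2,q4},{q2,q5},{q3,q4},{q3,q5},{q4,q5},{q1,q2,q3},{q1,q3,q5},{q2,q4,q5},{q3,q4,q5}} A3={{q1},{q2},{q5},{q1,q2},{q1,q3},{q1,q5},{q2,q3},{q2,q4},{q2,q5},{q3,q5},{q4,q5},{q1,q2,q3},{q1,q3,q5},{q2,q4,q5},{q3,q4,q5}} A4={{q1},{q5},{q1,q2},{q1,q3},{q1,q5},{q2,q5},{q3,q5},{q4,q5},{q1,q2,q3},{q1,q3,q5},{q2,q4,q5},{q3,q4,q5}}
  A12={{q4},{q2,q4},{q3,q4},{q4,q5},{q2,q4,q5},{q3,q4,q5}} A13={{q2,q4},{q4,q5},{q2,q4,q5},{q3,q4,q5}} A14={{q4,q5},{q2,q4,q5},{q3,q4,q5}} A23={{q5},{q1,q3},{q1,q5},{q2,q3},{q2,q4},{q2,q5},{q3,q5},{q4,q5},{q1,q2,q3},{q1,q3,q5},{q2,q4,q5},{q3,q4,q5}} A24={{q5},{q1,q3},{q1,q5},{q2,q5},{q3,q5},{q4,q5},{q1,q2,q3},{q1,q3,q5},{q2,q4,q5},{q3,q4,q5}} A34={{q1},{q5},{q1,q2},{q1,q3},{q1,q5},{q2,q5},{q3,q5},{q4,q5},{q1,q2,q3},{q1,q3,q5},{q2,q4,q5},{q3,q4,q5}}
  A123={{q2,q4},{q4,q5},{q2,q4,q5},{q3,q4,q5}} A124={{q4,q5},{q2,q4,q5},{q3,q4,q5}} A134={{q4,q5},{q2,q4,q5},{q3,q4,q5}} A234={{q5},{q1,q3},{q1,q5},{q2,q5},{q3,q5},{q4,q5},{q1,q2,q3},{q1,q3,q5},{q2,q4,q5},{q3,q4,q5}}
  A1234={{q4,q5},{q2,q4,q5},{q3,q4,q5}}
C dims 4,6,4,1; δ0: rk 3, SNF 1^3; δ1: rk 3, SNF 1^3; δ2: rk 1, SNF 1^1
Ȟ^0 = (4 − 3) − 0 = 1, so Ȟ^0 ≅ Z
Ȟ^1 = (6 − 3) − 3 = 0, so Ȟ^1 ≅ 0
Ȟ^2 = (4 − 1) − 3 = 0, so Ȟ^2 ≅ 0

Ȟ^0 ≅ Z, Ȟ^1 ≅ 0, Ȟ^2 ≅ 0


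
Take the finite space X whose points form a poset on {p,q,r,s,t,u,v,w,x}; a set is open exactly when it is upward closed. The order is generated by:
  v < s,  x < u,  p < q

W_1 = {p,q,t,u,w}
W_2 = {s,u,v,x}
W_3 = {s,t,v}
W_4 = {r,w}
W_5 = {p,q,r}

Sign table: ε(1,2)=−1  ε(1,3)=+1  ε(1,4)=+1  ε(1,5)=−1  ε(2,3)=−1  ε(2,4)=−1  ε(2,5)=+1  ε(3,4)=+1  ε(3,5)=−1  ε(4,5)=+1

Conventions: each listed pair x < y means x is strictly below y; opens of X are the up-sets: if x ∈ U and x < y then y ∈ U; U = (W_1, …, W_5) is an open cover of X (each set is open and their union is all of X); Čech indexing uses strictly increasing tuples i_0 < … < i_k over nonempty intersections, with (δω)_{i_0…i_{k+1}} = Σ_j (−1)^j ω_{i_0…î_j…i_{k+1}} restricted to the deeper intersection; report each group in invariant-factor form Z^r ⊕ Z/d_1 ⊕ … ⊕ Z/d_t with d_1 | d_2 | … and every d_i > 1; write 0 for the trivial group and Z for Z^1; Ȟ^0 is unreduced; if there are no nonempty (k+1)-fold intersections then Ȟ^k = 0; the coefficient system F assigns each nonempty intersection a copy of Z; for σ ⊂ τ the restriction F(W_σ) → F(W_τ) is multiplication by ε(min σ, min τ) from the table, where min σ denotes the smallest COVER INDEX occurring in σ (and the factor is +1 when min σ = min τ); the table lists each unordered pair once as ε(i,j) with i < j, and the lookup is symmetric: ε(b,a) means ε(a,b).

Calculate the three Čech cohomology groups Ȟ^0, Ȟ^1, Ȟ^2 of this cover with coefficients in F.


Ȟ^0 ≅ 0,  Ȟ^1 ≅ Z ⊕ Z/2,  Ȟ^2 ≅ 0

nonempty intersections:
  W12={u} W13={t} W14={w} W15={p,q} W23={s,v} W45={r}
C dims 5,6; δ0: rk 5, SNF 1^4·2
Ȟ^0: (5−5)−0=0 ⇒ 0
Ȟ^1: (6−0)−5=1 plus torsion [2] ⇒ Z ⊕ Z/2
Ȟ^2: (0−0)−0=0 ⇒ 0


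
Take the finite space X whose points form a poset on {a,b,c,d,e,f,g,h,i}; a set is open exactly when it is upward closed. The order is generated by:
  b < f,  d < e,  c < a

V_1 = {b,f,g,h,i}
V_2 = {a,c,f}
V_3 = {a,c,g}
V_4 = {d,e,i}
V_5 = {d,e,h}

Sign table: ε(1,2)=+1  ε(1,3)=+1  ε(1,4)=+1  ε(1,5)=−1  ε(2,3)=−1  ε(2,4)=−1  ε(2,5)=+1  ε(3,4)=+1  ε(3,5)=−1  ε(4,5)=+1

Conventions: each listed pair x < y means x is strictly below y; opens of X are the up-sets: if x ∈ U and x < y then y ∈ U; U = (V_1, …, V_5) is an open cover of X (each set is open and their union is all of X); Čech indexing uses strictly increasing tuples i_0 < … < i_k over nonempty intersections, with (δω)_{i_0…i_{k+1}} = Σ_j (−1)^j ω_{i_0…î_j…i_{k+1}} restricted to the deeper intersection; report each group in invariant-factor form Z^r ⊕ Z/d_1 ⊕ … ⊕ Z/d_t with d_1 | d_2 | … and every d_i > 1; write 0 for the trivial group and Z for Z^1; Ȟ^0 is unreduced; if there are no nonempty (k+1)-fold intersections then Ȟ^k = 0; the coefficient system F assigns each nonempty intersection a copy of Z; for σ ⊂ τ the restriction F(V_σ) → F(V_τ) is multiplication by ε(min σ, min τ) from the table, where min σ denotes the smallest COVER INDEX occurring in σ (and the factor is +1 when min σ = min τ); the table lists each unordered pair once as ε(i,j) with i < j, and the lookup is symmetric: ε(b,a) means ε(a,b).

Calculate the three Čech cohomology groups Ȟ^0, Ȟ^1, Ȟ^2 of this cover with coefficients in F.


nonempty intersections:
  V12={f} V13={g} V14={i} V15={h} V23={a,c} V45={d,e}
C dims 5,6; δ0: rk 5, SNF 1^4·2
Ȟ^0: (5−5)−0=0 ⇒ 0
Ȟ^1: (6−0)−5=1 plus torsion [2] ⇒ Z ⊕ Z/2
Ȟ^2: (0−0)−0=0 ⇒ 0

Ȟ^0 = 0,  Ȟ^1 = Z ⊕ Z/2,  Ȟ^2 = 0


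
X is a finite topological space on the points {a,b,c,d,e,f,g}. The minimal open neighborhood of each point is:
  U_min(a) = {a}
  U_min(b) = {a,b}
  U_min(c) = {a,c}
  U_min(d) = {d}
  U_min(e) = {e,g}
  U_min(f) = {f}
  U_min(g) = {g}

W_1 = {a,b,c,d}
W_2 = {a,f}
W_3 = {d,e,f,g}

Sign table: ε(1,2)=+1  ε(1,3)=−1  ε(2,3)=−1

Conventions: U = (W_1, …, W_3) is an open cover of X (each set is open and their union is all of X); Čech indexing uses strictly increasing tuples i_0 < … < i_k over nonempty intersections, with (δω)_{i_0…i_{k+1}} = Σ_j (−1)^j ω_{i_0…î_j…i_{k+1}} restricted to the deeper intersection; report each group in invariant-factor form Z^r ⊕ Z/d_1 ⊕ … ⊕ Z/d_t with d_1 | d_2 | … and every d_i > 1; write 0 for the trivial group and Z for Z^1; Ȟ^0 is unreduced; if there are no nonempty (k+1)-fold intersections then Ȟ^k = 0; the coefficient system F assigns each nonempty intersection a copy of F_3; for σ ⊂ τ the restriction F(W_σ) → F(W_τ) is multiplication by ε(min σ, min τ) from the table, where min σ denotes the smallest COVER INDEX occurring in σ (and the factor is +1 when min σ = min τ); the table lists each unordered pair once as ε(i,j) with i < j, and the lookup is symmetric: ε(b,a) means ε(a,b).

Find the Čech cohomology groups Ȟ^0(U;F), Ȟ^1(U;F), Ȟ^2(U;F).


Ȟ^0 = Z/3,  Ȟ^1 = Z/3,  Ȟ^2 = 0

nonempty intersections:
  W12={a} W13={d} W23={f}
C dims 3,3; δ0: rk_F3 2
Ȟ^0: (3−2)−0=1 ⇒ Z/3
Ȟ^1: (3−0)−2=1 ⇒ Z/3
Ȟ^2: (0−0)−0=0 ⇒ 0


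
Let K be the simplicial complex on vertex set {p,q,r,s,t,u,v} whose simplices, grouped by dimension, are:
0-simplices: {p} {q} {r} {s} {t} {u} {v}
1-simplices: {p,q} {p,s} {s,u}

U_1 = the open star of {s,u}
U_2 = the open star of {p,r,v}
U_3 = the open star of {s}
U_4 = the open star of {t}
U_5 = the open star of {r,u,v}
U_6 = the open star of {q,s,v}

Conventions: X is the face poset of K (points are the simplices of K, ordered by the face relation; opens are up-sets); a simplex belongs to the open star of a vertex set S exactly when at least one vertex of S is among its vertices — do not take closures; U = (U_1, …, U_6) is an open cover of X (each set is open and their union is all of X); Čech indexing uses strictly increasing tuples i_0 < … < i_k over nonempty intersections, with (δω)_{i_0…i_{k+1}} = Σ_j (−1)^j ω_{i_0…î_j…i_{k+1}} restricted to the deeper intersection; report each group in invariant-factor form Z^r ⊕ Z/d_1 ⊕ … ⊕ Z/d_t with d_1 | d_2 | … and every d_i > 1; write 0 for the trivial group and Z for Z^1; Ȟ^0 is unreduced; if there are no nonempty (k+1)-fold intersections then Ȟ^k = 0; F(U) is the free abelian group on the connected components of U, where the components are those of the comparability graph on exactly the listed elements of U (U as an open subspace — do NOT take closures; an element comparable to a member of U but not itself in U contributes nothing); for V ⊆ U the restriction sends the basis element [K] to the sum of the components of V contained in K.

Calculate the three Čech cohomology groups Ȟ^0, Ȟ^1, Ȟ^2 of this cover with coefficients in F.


Ȟ^0 ≅ Z^4, Ȟ^1 ≅ 0, Ȟ^2 ≅ 0

nonempty overlaps:
  U1={{s},{u},{p,s},{s,u}} U2={{p},{r},{v},{p,q},{p,s}} U3={{s},{p,s},{s,u}} U4={{t}} U5={{r},{u},{v},{s,u}} U6={{q},{s},{v},{p,q},{p,s},{s,u}}
  U12={{p,s}} U13={{s},{p,s},{s,u}} U15={{u},{s,u}} U16={{s},{p,s},{s,u}} U23={{p,s}} U25={{r},{v}} U26={{v},{p,q},{p,s}} U35={{s,u}} U36={{s},{p,s},{s,u}} U56={{v},{s,u}}
  U123={{p,s}} U126={{p,s}} U135={{s,u}} U136={{s},{p,s},{s,u}} U156={{s,u}} U236={{p,s}} U256={{v}} U356={{s,u}}
  U1236={{p,s}} U1356={{s,u}}
components per intersection:
  U1: {{s},{u},{p,s},{s,u}}
  U2: {{p},{p,q},{p,s}} {{r}} {{v}}
  U3: {{s},{p,s},{s,u}}
  U4: {{t}}
  U5: {{r}} {{u},{s,u}} {{v}}
  U6: {{q},{p,q}} {{s},{p,s},{s,u}} {{v}}
  U12: {{p,s}}
  U13: {{s},{p,s},{s,u}}
  U15: {{u},{s,u}}
  U16: {{s},{p,s},{s,u}}
  U23: {{p,s}}
  U25: {{r}} {{v}}
  U26: {{v}} {{p,q}} {{p,s}}
  U35: {{s,u}}
  U36: {{s},{p,s},{s,u}}
  U56: {{v}} {{s,u}}
  U123: {{p,s}}
  U126: {{p,s}}
  U135: {{s,u}}
  U136: {{s},{p,s},{s,u}}
  U156: {{s,u}}
  U236: {{p,s}}
  U256: {{v}}
  U356: {{s,u}}
  U1236: {{p,s}}
  U1356: {{s,u}}
C dims 12,14,8,2; δ0: rk 8, SNF 1^8; δ1: rk 6, SNF 1^6; δ2: rk 2, SNF 1^2
degree 0: 12−8−0 = 4 → Ȟ^0 ≅ Z^4
degree 1: 14−6−8 = 0 → Ȟ^1 ≅ 0
degree 2: 8−2−6 = 0 → Ȟ^2 ≅ 0
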